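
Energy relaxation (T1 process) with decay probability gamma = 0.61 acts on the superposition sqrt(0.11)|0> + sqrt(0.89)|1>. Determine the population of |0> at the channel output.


For amplitude damping with parameter gamma on state sqrt(a)|0> + sqrt(b)|1>:
alpha^2 = 0.11, beta^2 = 0.89
P(|0>) = alpha^2 + gamma * beta^2
= 0.11 + 0.61 * 0.89
= 0.11 + 0.5429
= 0.6529

0.6529


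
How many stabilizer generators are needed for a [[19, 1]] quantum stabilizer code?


For an [[n,k]] stabilizer code:
Number of stabilizer generators = n - k
= 19 - 1
= 18

18


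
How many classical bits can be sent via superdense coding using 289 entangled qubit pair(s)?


Superdense coding allows 2 classical bits per shared entangled pair.
289 pair(s) -> 2 * 289 = 578 classical bits

578


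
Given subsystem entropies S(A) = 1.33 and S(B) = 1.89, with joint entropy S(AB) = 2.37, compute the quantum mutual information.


I(A:B) = S(A) + S(B) - S(AB)
= 1.33 + 1.89 - 2.37
= 0.8500

0.8500


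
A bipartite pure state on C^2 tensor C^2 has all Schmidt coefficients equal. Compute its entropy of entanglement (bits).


For a maximally entangled state in d x d:
S = log2(d) = log2(2)
= 1.0000

1.0000


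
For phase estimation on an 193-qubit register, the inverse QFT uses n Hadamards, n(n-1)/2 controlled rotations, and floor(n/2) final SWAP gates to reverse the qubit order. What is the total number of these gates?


Hadamard gates: 193
Controlled rotations: n*(n-1)/2 = 193*192/2 = 18528
SWAP gates: floor(n/2) = floor(193/2) = 96
Total = 193 + 18528 + 96
= 18817

18817


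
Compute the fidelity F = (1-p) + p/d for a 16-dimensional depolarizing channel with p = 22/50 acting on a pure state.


F = (1-p) + p/d
= (1 - 0.4400) + 0.4400/16
= 0.5600 + 0.0275
= 0.5875

0.5875


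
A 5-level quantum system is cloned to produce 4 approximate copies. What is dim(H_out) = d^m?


Output space = H^(tensor 4) where dim(H) = 5
dim = 5^4
= 25 (after 2 factors)
= 125 (after 3 factors)
= 625 (after 4 factors)
= 625

625


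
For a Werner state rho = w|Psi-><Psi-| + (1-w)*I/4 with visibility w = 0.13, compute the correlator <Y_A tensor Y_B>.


|Psi-> = (|01> - |10>)/sqrt(2)
For the pure Bell state, <Y_A Y_B> = -1 (Bell-state Pauli correlator).
The maximally-mixed part I/4 has tr(I/4 * P tensor P) = 0 for any traceless Pauli P.
So <Y_A Y_B>_rho = w * (-1) + (1 - w) * 0
= 0.13 * (-1)
= -0.1300

-0.1300


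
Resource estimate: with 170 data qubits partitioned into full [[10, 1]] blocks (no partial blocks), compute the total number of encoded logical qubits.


Each code block uses 10 physical qubits for 1 logical qubit(s).
Number of complete blocks = floor(170 / 10) = 17
Logical qubits = 17 * 1
= 17

17


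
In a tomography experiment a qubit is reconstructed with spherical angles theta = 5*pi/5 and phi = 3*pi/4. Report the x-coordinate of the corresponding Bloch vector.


theta = 3.1416, phi = 2.3562
r_x = sin(theta)*cos(phi) = 0.0000 * -0.7071
r_x = 0.0000

0.0000


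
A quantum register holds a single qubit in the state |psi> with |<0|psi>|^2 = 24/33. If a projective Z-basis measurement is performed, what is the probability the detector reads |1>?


|alpha|^2 = 24/33 = 0.7273
|beta|^2 = 1 - 24/33 = 9/33 = 0.2727
P(|1>) = |beta|^2 = 0.2727

0.2727


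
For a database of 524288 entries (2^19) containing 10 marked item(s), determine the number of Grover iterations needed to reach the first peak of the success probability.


After j Grover iterations the success probability is P(j) = sin^2((2j+1)*theta), where sin(theta) = sqrt(k/N).
N = 2^19 = 524288, k = 10
sin(theta) = sqrt(k/N) = 0.004367320269
theta = arcsin(sqrt(k/N)) = 0.004367334152 rad
P(j) reaches its first maximum when (2j+1)*theta is as close as possible to pi/2, i.e. j = round(pi/(4*theta) - 1/2).
pi/(4*theta) - 1/2 = 179.3347
(For comparison, the common estimate pi/4 * sqrt(N/k) = 179.8353; the exact maximiser is used here.)
Optimal iterations = 179

179


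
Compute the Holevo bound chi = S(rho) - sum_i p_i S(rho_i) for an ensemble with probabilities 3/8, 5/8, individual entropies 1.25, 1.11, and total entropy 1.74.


chi = S(rho) - sum_i p_i * S(rho_i)
Weighted entropy = 3/8 * 1.25 + 5/8 * 1.11
= 1.1625
chi = 1.74 - 1.1625
= 0.5775

0.5775


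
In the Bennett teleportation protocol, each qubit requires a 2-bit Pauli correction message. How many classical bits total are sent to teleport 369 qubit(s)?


Quantum teleportation requires 2 classical bits per qubit teleported.
369 qubit(s) -> 2 * 369 = 738 classical bits

738


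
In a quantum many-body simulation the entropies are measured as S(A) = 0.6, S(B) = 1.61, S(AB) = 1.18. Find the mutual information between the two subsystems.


I(A:B) = S(A) + S(B) - S(AB)
= 0.6 + 1.61 - 1.18
= 1.0300

1.0300


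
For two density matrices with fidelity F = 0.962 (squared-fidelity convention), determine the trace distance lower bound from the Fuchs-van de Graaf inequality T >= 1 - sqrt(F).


Fuchs-van de Graaf (squared-fidelity convention): 1 - sqrt(F) <= T <= sqrt(1 - F).
Lower bound: T >= 1 - sqrt(F)
sqrt(F) = sqrt(0.962) = 0.9808
T >= 1 - 0.9808
T >= 0.0192

0.0192


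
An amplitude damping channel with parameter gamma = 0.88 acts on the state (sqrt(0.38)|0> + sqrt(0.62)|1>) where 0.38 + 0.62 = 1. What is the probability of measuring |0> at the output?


For amplitude damping with parameter gamma on state sqrt(a)|0> + sqrt(b)|1>:
alpha^2 = 0.38, beta^2 = 0.62
P(|0>) = alpha^2 + gamma * beta^2
= 0.38 + 0.88 * 0.62
= 0.38 + 0.5456
= 0.9256

0.9256


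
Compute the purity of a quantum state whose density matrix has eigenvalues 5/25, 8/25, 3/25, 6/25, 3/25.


tr(rho^2) = sum of eigenvalues squared
= (5/25)^2 + (8/25)^2 + (3/25)^2 + (6/25)^2 + (3/25)^2
= (25 + 64 + 9 + 36 + 9) / 625
= 143/625
= 0.2288

0.2288


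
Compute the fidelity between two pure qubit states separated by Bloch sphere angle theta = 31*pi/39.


For states separated by angle theta on Bloch sphere:
F = cos^2(theta/2)
theta = 31*pi/39 = 2.4972
theta/2 = 1.2486
cos(theta/2) = 0.3167
F = 0.1003

0.1003


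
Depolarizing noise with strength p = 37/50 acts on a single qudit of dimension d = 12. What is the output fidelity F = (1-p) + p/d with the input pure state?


F = (1-p) + p/d
= (1 - 0.7400) + 0.7400/12
= 0.2600 + 0.0617
= 0.3217

0.3217


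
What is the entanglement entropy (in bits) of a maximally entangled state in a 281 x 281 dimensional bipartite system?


For a maximally entangled state in d x d:
S = log2(d) = log2(281)
= 8.1344

8.1344


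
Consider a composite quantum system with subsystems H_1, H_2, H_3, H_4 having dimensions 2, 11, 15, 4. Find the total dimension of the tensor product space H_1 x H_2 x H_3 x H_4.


dim(H_1 x H_2 x H_3 x H_4) = 2 * 11 * 15 * 4
= 22 * 15 * 4
= 330 * 4
= 1320

1320


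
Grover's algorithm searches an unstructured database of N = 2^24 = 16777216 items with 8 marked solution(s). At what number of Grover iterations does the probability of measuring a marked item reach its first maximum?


After j Grover iterations the success probability is P(j) = sin^2((2j+1)*theta), where sin(theta) = sqrt(k/N).
N = 2^24 = 16777216, k = 8
sin(theta) = sqrt(k/N) = 0.000690533966
theta = arcsin(sqrt(k/N)) = 0.0006905340209 rad
P(j) reaches its first maximum when (2j+1)*theta is as close as possible to pi/2, i.e. j = round(pi/(4*theta) - 1/2).
pi/(4*theta) - 1/2 = 1136.8779
(For comparison, the common estimate pi/4 * sqrt(N/k) = 1137.3780; the exact maximiser is used here.)
Optimal iterations = 1137

1137


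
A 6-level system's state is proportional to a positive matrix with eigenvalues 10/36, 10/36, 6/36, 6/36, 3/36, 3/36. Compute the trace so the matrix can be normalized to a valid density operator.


tr(M) = sum of eigenvalues
= 10/36 + 10/36 + 6/36 + 6/36 + 3/36 + 3/36
= 38/36
= 1.0556

1.0556


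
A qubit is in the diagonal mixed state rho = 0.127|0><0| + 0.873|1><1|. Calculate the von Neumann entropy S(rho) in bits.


S = -p*log2(p) - (1-p)*log2(1-p)
p = 0.1270, 1-p = 0.8730
= -0.1270 * log2(0.1270) - 0.8730 * log2(0.8730)
= -(-0.3781) - (-0.1711)
= 0.5492

0.5492


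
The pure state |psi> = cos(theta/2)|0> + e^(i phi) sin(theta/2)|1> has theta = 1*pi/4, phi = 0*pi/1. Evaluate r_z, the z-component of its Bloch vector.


theta = 0.7854, phi = 0.0000
r_z = cos(theta) = 0.7071

0.7071


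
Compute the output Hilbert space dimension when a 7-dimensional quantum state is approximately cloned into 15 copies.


Output space = H^(tensor 15) where dim(H) = 7
dim = 7^15
= 49 (after 2 factors)
= 343 (after 3 factors)
= 2401 (after 4 factors)
= 16807 (after 5 factors)
= 117649 (after 6 factors)
= 823543 (after 7 factors)
= 5764801 (after 8 factors)
= 40353607 (after 9 factors)
= 282475249 (after 10 factors)
= 1977326743 (after 11 factors)
= 13841287201 (after 12 factors)
= 96889010407 (after 13 factors)
= 678223072849 (after 14 factors)
= 4747561509943 (after 15 factors)
= 4747561509943

4747561509943


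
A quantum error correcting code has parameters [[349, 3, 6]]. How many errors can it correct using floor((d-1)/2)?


Code parameters: [[349, 3, 6]], distance d = 6.
Number of correctable errors = floor((d-1)/2)
= floor((6 - 1)/2)
= floor(5/2)
= 2

2


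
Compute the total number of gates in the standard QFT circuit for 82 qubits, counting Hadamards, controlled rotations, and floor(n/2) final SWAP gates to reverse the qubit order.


Hadamard gates: 82
Controlled rotations: n*(n-1)/2 = 82*81/2 = 3321
SWAP gates: floor(n/2) = floor(82/2) = 41
Total = 82 + 3321 + 41
= 3444

3444


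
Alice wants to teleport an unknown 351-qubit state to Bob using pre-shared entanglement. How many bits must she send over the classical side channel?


Quantum teleportation requires 2 classical bits per qubit teleported.
351 qubit(s) -> 2 * 351 = 702 classical bits

702


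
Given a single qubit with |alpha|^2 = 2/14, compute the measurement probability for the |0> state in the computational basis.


|alpha|^2 = 2/14 = 0.1429
|beta|^2 = 1 - 2/14 = 12/14 = 0.8571
P(|0>) = |alpha|^2 = 0.1429

0.1429


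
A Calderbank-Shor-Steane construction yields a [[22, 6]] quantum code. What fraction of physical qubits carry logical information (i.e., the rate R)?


Code rate R = k/n
= 6/22
= 0.2727

0.2727


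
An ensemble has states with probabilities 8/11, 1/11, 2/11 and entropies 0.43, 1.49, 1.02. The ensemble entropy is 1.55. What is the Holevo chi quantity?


chi = S(rho) - sum_i p_i * S(rho_i)
Weighted entropy = 8/11 * 0.43 + 1/11 * 1.49 + 2/11 * 1.02
= 0.6336
chi = 1.55 - 0.6336
= 0.9164

0.9164


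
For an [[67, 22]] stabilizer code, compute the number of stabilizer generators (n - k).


For an [[n,k]] stabilizer code:
Number of stabilizer generators = n - k
= 67 - 22
= 45

45


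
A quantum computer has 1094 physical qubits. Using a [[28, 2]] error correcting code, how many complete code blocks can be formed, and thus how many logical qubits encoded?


Each code block uses 28 physical qubits for 2 logical qubit(s).
Number of complete blocks = floor(1094 / 28) = 39
Logical qubits = 39 * 2
= 78

78


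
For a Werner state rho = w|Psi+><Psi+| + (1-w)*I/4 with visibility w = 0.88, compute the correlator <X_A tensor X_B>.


|Psi+> = (|01> + |10>)/sqrt(2)
For the pure Bell state, <X_A X_B> = +1 (Bell-state Pauli correlator).
The maximally-mixed part I/4 has tr(I/4 * P tensor P) = 0 for any traceless Pauli P.
So <X_A X_B>_rho = w * (+1) + (1 - w) * 0
= 0.88 * (+1)
= 0.8800

0.8800


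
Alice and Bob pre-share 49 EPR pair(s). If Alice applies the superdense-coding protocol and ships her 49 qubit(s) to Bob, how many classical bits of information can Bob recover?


Superdense coding allows 2 classical bits per shared entangled pair.
49 pair(s) -> 2 * 49 = 98 classical bits

98


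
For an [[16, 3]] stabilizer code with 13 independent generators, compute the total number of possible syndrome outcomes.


Each stabilizer generator gives a binary (+1 or -1) measurement outcome.
With 13 independent generators:
Total syndromes = 2^13
= 8192

8192


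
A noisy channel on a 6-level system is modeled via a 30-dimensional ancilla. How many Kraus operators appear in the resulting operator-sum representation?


Tracing out the environment in an orthonormal basis {|i>_E} gives Kraus operators K_i = <i|_E U |0>_E.
Number of Kraus operators = dim(H_env) = d_env
= 30

30


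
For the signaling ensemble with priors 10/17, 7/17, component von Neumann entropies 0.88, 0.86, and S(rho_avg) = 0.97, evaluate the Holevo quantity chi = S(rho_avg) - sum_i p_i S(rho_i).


chi = S(rho) - sum_i p_i * S(rho_i)
Weighted entropy = 10/17 * 0.88 + 7/17 * 0.86
= 0.8718
chi = 0.97 - 0.8718
= 0.0982

0.0982


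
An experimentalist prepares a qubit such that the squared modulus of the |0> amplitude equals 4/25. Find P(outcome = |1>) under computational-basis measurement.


|alpha|^2 = 4/25 = 0.1600
|beta|^2 = 1 - 4/25 = 21/25 = 0.8400
P(|1>) = |beta|^2 = 0.8400

0.8400


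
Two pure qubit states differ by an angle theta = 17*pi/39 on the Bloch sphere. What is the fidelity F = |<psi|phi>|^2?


For states separated by angle theta on Bloch sphere:
F = cos^2(theta/2)
theta = 17*pi/39 = 1.3694
theta/2 = 0.6847
cos(theta/2) = 0.7746
F = 0.6000

0.6000


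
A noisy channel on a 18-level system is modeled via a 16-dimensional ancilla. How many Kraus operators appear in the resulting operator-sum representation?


Tracing out the environment in an orthonormal basis {|i>_E} gives Kraus operators K_i = <i|_E U |0>_E.
Number of Kraus operators = dim(H_env) = d_env
= 16

16


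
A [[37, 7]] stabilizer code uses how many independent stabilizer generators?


For an [[n,k]] stabilizer code:
Number of stabilizer generators = n - k
= 37 - 7
= 30

30


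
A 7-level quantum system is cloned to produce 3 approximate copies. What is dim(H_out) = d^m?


Output space = H^(tensor 3) where dim(H) = 7
dim = 7^3
= 49 (after 2 factors)
= 343 (after 3 factors)
= 343

343


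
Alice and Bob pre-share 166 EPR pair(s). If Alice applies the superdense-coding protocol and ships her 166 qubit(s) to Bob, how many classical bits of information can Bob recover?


Superdense coding allows 2 classical bits per shared entangled pair.
166 pair(s) -> 2 * 166 = 332 classical bits

332


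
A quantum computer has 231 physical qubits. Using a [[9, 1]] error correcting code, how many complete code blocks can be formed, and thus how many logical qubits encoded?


Each code block uses 9 physical qubits for 1 logical qubit(s).
Number of complete blocks = floor(231 / 9) = 25
Logical qubits = 25 * 1
= 25

25


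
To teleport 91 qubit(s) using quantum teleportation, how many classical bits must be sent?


Quantum teleportation requires 2 classical bits per qubit teleported.
91 qubit(s) -> 2 * 91 = 182 classical bits

182


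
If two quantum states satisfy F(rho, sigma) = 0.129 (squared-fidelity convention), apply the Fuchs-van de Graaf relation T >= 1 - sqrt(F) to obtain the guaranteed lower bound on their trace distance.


Fuchs-van de Graaf (squared-fidelity convention): 1 - sqrt(F) <= T <= sqrt(1 - F).
Lower bound: T >= 1 - sqrt(F)
sqrt(F) = sqrt(0.129) = 0.3592
T >= 1 - 0.3592
T >= 0.6408

0.6408


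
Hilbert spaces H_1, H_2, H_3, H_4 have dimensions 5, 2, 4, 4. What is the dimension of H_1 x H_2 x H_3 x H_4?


dim(H_1 x H_2 x H_3 x H_4) = 5 * 2 * 4 * 4
= 10 * 4 * 4
= 40 * 4
= 160

160


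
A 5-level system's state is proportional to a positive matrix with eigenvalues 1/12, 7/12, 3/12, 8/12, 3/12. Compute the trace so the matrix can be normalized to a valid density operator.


tr(M) = sum of eigenvalues
= 1/12 + 7/12 + 3/12 + 8/12 + 3/12
= 22/12
= 1.8333

1.8333


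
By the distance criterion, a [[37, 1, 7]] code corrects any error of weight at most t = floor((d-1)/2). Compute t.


Code parameters: [[37, 1, 7]], distance d = 7.
Number of correctable errors = floor((d-1)/2)
= floor((7 - 1)/2)
= floor(6/2)
= 3

3


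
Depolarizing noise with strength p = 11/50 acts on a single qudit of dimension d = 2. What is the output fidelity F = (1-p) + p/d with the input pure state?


F = (1-p) + p/d
= (1 - 0.2200) + 0.2200/2
= 0.7800 + 0.1100
= 0.8900

0.8900


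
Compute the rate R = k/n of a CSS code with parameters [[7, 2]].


Code rate R = k/n
= 2/7
= 0.2857

0.2857


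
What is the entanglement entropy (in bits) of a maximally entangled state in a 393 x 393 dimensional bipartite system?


For a maximally entangled state in d x d:
S = log2(d) = log2(393)
= 8.6184

8.6184


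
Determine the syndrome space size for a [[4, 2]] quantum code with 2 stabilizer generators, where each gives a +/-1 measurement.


Each stabilizer generator gives a binary (+1 or -1) measurement outcome.
With 2 independent generators:
Total syndromes = 2^2
= 4

4


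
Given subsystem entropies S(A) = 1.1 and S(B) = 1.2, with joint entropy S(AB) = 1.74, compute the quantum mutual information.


I(A:B) = S(A) + S(B) - S(AB)
= 1.1 + 1.2 - 1.74
= 0.5600

0.5600


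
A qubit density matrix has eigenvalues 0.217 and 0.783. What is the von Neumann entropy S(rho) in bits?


S = -p*log2(p) - (1-p)*log2(1-p)
p = 0.2170, 1-p = 0.7830
= -0.2170 * log2(0.2170) - 0.7830 * log2(0.7830)
= -(-0.4783) - (-0.2763)
= 0.7547

0.7547


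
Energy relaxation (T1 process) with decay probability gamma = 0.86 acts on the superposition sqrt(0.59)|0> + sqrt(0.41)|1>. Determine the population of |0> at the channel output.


For amplitude damping with parameter gamma on state sqrt(a)|0> + sqrt(b)|1>:
alpha^2 = 0.59, beta^2 = 0.41
P(|0>) = alpha^2 + gamma * beta^2
= 0.59 + 0.86 * 0.41
= 0.59 + 0.3526
= 0.9426

0.9426


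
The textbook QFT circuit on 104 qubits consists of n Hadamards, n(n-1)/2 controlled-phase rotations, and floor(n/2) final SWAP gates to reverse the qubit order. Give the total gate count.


Hadamard gates: 104
Controlled rotations: n*(n-1)/2 = 104*103/2 = 5356
SWAP gates: floor(n/2) = floor(104/2) = 52
Total = 104 + 5356 + 52
= 5512

5512


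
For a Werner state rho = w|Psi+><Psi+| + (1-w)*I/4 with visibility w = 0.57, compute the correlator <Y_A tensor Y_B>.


|Psi+> = (|01> + |10>)/sqrt(2)
For the pure Bell state, <Y_A Y_B> = +1 (Bell-state Pauli correlator).
The maximally-mixed part I/4 has tr(I/4 * P tensor P) = 0 for any traceless Pauli P.
So <Y_A Y_B>_rho = w * (+1) + (1 - w) * 0
= 0.57 * (+1)
= 0.5700

0.5700


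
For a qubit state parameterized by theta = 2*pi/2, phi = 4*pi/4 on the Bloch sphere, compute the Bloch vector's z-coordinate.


theta = 3.1416, phi = 3.1416
r_z = cos(theta) = -1.0000

-1.0000


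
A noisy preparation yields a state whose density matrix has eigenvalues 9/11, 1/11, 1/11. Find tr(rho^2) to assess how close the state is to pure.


tr(rho^2) = sum of eigenvalues squared
= (9/11)^2 + (1/11)^2 + (1/11)^2
= (81 + 1 + 1) / 121
= 83/121
= 0.6860

0.6860


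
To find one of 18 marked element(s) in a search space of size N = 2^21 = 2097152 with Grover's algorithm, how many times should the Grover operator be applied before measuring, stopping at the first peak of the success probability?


After j Grover iterations the success probability is P(j) = sin^2((2j+1)*theta), where sin(theta) = sqrt(k/N).
N = 2^21 = 2097152, k = 18
sin(theta) = sqrt(k/N) = 0.0029296875
theta = arcsin(sqrt(k/N)) = 0.002929691691 rad
P(j) reaches its first maximum when (2j+1)*theta is as close as possible to pi/2, i.e. j = round(pi/(4*theta) - 1/2).
pi/(4*theta) - 1/2 = 267.5822
(For comparison, the common estimate pi/4 * sqrt(N/k) = 268.0826; the exact maximiser is used here.)
Optimal iterations = 268

268


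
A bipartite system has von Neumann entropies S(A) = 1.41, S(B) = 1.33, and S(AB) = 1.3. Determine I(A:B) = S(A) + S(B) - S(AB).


I(A:B) = S(A) + S(B) - S(AB)
= 1.41 + 1.33 - 1.3
= 1.4400

1.4400


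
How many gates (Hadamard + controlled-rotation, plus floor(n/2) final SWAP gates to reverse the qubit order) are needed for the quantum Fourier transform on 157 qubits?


Hadamard gates: 157
Controlled rotations: n*(n-1)/2 = 157*156/2 = 12246
SWAP gates: floor(n/2) = floor(157/2) = 78
Total = 157 + 12246 + 78
= 12481

12481


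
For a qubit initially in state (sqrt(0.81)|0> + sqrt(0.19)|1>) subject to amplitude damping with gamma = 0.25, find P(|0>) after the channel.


For amplitude damping with parameter gamma on state sqrt(a)|0> + sqrt(b)|1>:
alpha^2 = 0.81, beta^2 = 0.19
P(|0>) = alpha^2 + gamma * beta^2
= 0.81 + 0.25 * 0.19
= 0.81 + 0.0475
= 0.8575

0.8575


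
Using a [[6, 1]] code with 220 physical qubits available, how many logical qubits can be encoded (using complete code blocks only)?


Each code block uses 6 physical qubits for 1 logical qubit(s).
Number of complete blocks = floor(220 / 6) = 36
Logical qubits = 36 * 1
= 36

36


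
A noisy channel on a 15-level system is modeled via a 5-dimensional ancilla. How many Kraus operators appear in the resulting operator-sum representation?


Tracing out the environment in an orthonormal basis {|i>_E} gives Kraus operators K_i = <i|_E U |0>_E.
Number of Kraus operators = dim(H_env) = d_env
= 5

5


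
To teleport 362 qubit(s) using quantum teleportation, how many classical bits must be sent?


Quantum teleportation requires 2 classical bits per qubit teleported.
362 qubit(s) -> 2 * 362 = 724 classical bits

724


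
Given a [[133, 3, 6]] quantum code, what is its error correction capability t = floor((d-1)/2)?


Code parameters: [[133, 3, 6]], distance d = 6.
Number of correctable errors = floor((d-1)/2)
= floor((6 - 1)/2)
= floor(5/2)
= 2

2


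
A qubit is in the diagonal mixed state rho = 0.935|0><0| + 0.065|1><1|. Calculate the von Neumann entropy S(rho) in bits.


S = -p*log2(p) - (1-p)*log2(1-p)
p = 0.9350, 1-p = 0.0650
= -0.9350 * log2(0.9350) - 0.0650 * log2(0.0650)
= -(-0.0907) - (-0.2563)
= 0.3470

0.3470


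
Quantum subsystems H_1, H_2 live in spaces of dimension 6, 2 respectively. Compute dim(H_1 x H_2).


dim(H_1 x H_2) = 6 * 2
= 12

12


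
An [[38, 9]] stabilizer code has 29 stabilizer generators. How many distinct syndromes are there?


Each stabilizer generator gives a binary (+1 or -1) measurement outcome.
With 29 independent generators:
Total syndromes = 2^29
= 536870912

536870912


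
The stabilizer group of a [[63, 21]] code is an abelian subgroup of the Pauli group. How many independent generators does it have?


For an [[n,k]] stabilizer code:
Number of stabilizer generators = n - k
= 63 - 21
= 42

42


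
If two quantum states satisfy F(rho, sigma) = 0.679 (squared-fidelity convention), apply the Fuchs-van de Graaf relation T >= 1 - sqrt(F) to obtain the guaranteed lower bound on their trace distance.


Fuchs-van de Graaf (squared-fidelity convention): 1 - sqrt(F) <= T <= sqrt(1 - F).
Lower bound: T >= 1 - sqrt(F)
sqrt(F) = sqrt(0.679) = 0.8240
T >= 1 - 0.8240
T >= 0.1760

0.1760


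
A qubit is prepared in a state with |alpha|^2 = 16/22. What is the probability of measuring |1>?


|alpha|^2 = 16/22 = 0.7273
|beta|^2 = 1 - 16/22 = 6/22 = 0.2727
P(|1>) = |beta|^2 = 0.2727

0.2727


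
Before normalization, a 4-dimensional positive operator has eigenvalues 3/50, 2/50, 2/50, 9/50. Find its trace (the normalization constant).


tr(M) = sum of eigenvalues
= 3/50 + 2/50 + 2/50 + 9/50
= 16/50
= 0.3200

0.3200


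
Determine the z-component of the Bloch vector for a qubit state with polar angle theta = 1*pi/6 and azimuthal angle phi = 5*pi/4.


theta = 0.5236, phi = 3.9270
r_z = cos(theta) = 0.8660

0.8660


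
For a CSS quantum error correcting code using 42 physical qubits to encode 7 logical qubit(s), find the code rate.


Code rate R = k/n
= 7/42
= 0.1667

0.1667


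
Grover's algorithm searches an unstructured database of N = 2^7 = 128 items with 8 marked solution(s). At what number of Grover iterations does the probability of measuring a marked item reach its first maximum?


After j Grover iterations the success probability is P(j) = sin^2((2j+1)*theta), where sin(theta) = sqrt(k/N).
N = 2^7 = 128, k = 8
sin(theta) = sqrt(k/N) = 0.25
theta = arcsin(sqrt(k/N)) = 0.2526802551 rad
P(j) reaches its first maximum when (2j+1)*theta is as close as possible to pi/2, i.e. j = round(pi/(4*theta) - 1/2).
pi/(4*theta) - 1/2 = 2.6083
(For comparison, the common estimate pi/4 * sqrt(N/k) = 3.1416; the exact maximiser is used here.)
Optimal iterations = 3

3


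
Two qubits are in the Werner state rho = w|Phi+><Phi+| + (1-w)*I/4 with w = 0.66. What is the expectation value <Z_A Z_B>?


|Phi+> = (|00> + |11>)/sqrt(2)
For the pure Bell state, <Z_A Z_B> = +1 (Bell-state Pauli correlator).
The maximally-mixed part I/4 has tr(I/4 * P tensor P) = 0 for any traceless Pauli P.
So <Z_A Z_B>_rho = w * (+1) + (1 - w) * 0
= 0.66 * (+1)
= 0.6600

0.6600


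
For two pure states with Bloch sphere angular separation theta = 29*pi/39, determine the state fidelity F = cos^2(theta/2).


For states separated by angle theta on Bloch sphere:
F = cos^2(theta/2)
theta = 29*pi/39 = 2.3361
theta/2 = 1.1680
cos(theta/2) = 0.3920
F = 0.1536

0.1536


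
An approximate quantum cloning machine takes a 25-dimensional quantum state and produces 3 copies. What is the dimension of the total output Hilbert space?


Output space = H^(tensor 3) where dim(H) = 25
dim = 25^3
= 625 (after 2 factors)
= 15625 (after 3 factors)
= 15625

15625


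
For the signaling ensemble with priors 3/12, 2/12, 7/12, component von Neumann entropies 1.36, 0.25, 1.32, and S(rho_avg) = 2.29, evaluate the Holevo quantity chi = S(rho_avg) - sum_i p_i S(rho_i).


chi = S(rho) - sum_i p_i * S(rho_i)
Weighted entropy = 3/12 * 1.36 + 2/12 * 0.25 + 7/12 * 1.32
= 1.1517
chi = 2.29 - 1.1517
= 1.1383

1.1383


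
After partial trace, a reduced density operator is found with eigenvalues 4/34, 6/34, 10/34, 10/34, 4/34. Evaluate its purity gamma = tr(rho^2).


tr(rho^2) = sum of eigenvalues squared
= (4/34)^2 + (6/34)^2 + (10/34)^2 + (10/34)^2 + (4/34)^2
= (16 + 36 + 100 + 100 + 16) / 1156
= 268/1156
= 0.2318

0.2318


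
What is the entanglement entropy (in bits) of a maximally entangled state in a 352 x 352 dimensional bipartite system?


For a maximally entangled state in d x d:
S = log2(d) = log2(352)
= 8.4594

8.4594


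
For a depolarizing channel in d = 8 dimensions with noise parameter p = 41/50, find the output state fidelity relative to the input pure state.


F = (1-p) + p/d
= (1 - 0.8200) + 0.8200/8
= 0.1800 + 0.1025
= 0.2825

0.2825


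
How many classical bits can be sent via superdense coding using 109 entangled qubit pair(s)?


Superdense coding allows 2 classical bits per shared entangled pair.
109 pair(s) -> 2 * 109 = 218 classical bits

218


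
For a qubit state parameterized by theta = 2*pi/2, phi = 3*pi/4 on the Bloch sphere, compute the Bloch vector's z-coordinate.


theta = 3.1416, phi = 2.3562
r_z = cos(theta) = -1.0000

-1.0000


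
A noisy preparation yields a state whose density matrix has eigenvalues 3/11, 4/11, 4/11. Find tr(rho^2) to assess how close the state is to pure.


tr(rho^2) = sum of eigenvalues squared
= (3/11)^2 + (4/11)^2 + (4/11)^2
= (9 + 16 + 16) / 121
= 41/121
= 0.3388

0.3388


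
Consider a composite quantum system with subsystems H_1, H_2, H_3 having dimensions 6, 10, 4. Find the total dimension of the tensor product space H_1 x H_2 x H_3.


dim(H_1 x H_2 x H_3) = 6 * 10 * 4
= 60 * 4
= 240

240


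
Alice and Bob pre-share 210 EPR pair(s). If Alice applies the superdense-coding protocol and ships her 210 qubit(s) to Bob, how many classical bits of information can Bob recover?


Superdense coding allows 2 classical bits per shared entangled pair.
210 pair(s) -> 2 * 210 = 420 classical bits

420


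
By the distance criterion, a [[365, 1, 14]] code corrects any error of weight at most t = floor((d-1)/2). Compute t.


Code parameters: [[365, 1, 14]], distance d = 14.
Number of correctable errors = floor((d-1)/2)
= floor((14 - 1)/2)
= floor(13/2)
= 6

6


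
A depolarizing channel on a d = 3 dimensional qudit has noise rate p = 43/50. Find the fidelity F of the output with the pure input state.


F = (1-p) + p/d
= (1 - 0.8600) + 0.8600/3
= 0.1400 + 0.2867
= 0.4267

0.4267


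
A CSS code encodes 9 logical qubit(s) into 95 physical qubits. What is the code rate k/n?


Code rate R = k/n
= 9/95
= 0.0947

0.0947


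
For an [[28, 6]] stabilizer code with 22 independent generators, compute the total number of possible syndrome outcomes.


Each stabilizer generator gives a binary (+1 or -1) measurement outcome.
With 22 independent generators:
Total syndromes = 2^22
= 4194304

4194304


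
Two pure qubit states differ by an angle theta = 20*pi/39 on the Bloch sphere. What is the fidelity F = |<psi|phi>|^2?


For states separated by angle theta on Bloch sphere:
F = cos^2(theta/2)
theta = 20*pi/39 = 1.6111
theta/2 = 0.8055
cos(theta/2) = 0.6927
F = 0.4799

0.4799


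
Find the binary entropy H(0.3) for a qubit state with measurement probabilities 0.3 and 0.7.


S = -p*log2(p) - (1-p)*log2(1-p)
p = 0.3000, 1-p = 0.7000
= -0.3000 * log2(0.3000) - 0.7000 * log2(0.7000)
= -(-0.5211) - (-0.3602)
= 0.8813

0.8813


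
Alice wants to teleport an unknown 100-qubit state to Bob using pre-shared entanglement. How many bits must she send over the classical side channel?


Quantum teleportation requires 2 classical bits per qubit teleported.
100 qubit(s) -> 2 * 100 = 200 classical bits

200


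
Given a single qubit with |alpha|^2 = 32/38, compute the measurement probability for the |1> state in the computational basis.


|alpha|^2 = 32/38 = 0.8421
|beta|^2 = 1 - 32/38 = 6/38 = 0.1579
P(|1>) = |beta|^2 = 0.1579

0.1579


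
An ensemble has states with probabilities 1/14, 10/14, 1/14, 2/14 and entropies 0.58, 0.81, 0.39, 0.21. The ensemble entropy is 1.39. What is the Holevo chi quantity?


chi = S(rho) - sum_i p_i * S(rho_i)
Weighted entropy = 1/14 * 0.58 + 10/14 * 0.81 + 1/14 * 0.39 + 2/14 * 0.21
= 0.6779
chi = 1.39 - 0.6779
= 0.7121

0.7121


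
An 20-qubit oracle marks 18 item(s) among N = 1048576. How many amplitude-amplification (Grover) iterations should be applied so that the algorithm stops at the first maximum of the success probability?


After j Grover iterations the success probability is P(j) = sin^2((2j+1)*theta), where sin(theta) = sqrt(k/N).
N = 2^20 = 1048576, k = 18
sin(theta) = sqrt(k/N) = 0.004143203796
theta = arcsin(sqrt(k/N)) = 0.00414321565 rad
P(j) reaches its first maximum when (2j+1)*theta is as close as possible to pi/2, i.e. j = round(pi/(4*theta) - 1/2).
pi/(4*theta) - 1/2 = 189.0625
(For comparison, the common estimate pi/4 * sqrt(N/k) = 189.5630; the exact maximiser is used here.)
Optimal iterations = 189

189


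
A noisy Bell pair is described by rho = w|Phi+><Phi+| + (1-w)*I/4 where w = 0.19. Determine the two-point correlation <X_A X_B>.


|Phi+> = (|00> + |11>)/sqrt(2)
For the pure Bell state, <X_A X_B> = +1 (Bell-state Pauli correlator).
The maximally-mixed part I/4 has tr(I/4 * P tensor P) = 0 for any traceless Pauli P.
So <X_A X_B>_rho = w * (+1) + (1 - w) * 0
= 0.19 * (+1)
= 0.1900

0.1900


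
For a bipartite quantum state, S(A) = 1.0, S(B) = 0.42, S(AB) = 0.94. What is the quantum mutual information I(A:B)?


I(A:B) = S(A) + S(B) - S(AB)
= 1.0 + 0.42 - 0.94
= 0.4800

0.4800


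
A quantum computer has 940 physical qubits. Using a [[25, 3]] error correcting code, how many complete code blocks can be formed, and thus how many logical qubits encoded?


Each code block uses 25 physical qubits for 3 logical qubit(s).
Number of complete blocks = floor(940 / 25) = 37
Logical qubits = 37 * 3
= 111

111


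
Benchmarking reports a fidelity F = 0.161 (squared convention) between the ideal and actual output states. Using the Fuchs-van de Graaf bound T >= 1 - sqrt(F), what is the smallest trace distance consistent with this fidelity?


Fuchs-van de Graaf (squared-fidelity convention): 1 - sqrt(F) <= T <= sqrt(1 - F).
Lower bound: T >= 1 - sqrt(F)
sqrt(F) = sqrt(0.161) = 0.4012
T >= 1 - 0.4012
T >= 0.5988

0.5988


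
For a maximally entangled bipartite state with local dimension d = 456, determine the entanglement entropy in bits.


For a maximally entangled state in d x d:
S = log2(d) = log2(456)
= 8.8329

8.8329


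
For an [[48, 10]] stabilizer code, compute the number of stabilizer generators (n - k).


For an [[n,k]] stabilizer code:
Number of stabilizer generators = n - k
= 48 - 10
= 38

38


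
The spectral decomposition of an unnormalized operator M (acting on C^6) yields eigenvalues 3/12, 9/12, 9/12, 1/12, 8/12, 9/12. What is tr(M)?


tr(M) = sum of eigenvalues
= 3/12 + 9/12 + 9/12 + 1/12 + 8/12 + 9/12
= 39/12
= 3.2500

3.2500


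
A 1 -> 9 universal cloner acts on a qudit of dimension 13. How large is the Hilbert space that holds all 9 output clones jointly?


Output space = H^(tensor 9) where dim(H) = 13
dim = 13^9
= 169 (after 2 factors)
= 2197 (after 3 factors)
= 28561 (after 4 factors)
= 371293 (after 5 factors)
= 4826809 (after 6 factors)
= 62748517 (after 7 factors)
= 815730721 (after 8 factors)
= 10604499373 (after 9 factors)
= 10604499373

10604499373


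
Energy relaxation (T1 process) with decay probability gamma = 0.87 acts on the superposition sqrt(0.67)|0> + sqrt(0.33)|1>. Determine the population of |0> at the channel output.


For amplitude damping with parameter gamma on state sqrt(a)|0> + sqrt(b)|1>:
alpha^2 = 0.67, beta^2 = 0.33
P(|0>) = alpha^2 + gamma * beta^2
= 0.67 + 0.87 * 0.33
= 0.67 + 0.2871
= 0.9571

0.9571


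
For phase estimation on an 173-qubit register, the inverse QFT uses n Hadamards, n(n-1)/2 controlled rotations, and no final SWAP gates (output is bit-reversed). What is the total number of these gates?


Hadamard gates: 173
Controlled rotations: n*(n-1)/2 = 173*172/2 = 14878
SWAP gates: 0 (omitted)
Total = 173 + 14878
= 15051

15051


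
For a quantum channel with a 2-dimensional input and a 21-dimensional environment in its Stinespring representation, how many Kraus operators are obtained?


Tracing out the environment in an orthonormal basis {|i>_E} gives Kraus operators K_i = <i|_E U |0>_E.
Number of Kraus operators = dim(H_env) = d_env
= 21

21


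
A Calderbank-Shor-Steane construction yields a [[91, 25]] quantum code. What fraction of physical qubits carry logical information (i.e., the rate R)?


Code rate R = k/n
= 25/91
= 0.2747

0.2747


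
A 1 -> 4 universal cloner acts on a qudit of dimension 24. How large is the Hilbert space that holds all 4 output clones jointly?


Output space = H^(tensor 4) where dim(H) = 24
dim = 24^4
= 576 (after 2 factors)
= 13824 (after 3 factors)
= 331776 (after 4 factors)
= 331776

331776


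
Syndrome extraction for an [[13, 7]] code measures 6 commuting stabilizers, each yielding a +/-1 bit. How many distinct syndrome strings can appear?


Each stabilizer generator gives a binary (+1 or -1) measurement outcome.
With 6 independent generators:
Total syndromes = 2^6
= 64

64


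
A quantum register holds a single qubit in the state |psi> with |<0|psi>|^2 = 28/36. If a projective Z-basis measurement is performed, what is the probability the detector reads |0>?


|alpha|^2 = 28/36 = 0.7778
|beta|^2 = 1 - 28/36 = 8/36 = 0.2222
P(|0>) = |alpha|^2 = 0.7778

0.7778


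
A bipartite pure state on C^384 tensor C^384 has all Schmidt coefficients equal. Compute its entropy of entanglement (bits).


For a maximally entangled state in d x d:
S = log2(d) = log2(384)
= 8.5850

8.5850


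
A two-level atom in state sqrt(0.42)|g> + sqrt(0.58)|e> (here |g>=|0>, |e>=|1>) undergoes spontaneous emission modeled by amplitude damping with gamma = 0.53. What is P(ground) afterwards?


For amplitude damping with parameter gamma on state sqrt(a)|0> + sqrt(b)|1>:
alpha^2 = 0.42, beta^2 = 0.58
P(|0>) = alpha^2 + gamma * beta^2
= 0.42 + 0.53 * 0.58
= 0.42 + 0.3074
= 0.7274

0.7274


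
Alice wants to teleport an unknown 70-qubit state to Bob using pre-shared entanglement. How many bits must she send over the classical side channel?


Quantum teleportation requires 2 classical bits per qubit teleported.
70 qubit(s) -> 2 * 70 = 140 classical bits

140


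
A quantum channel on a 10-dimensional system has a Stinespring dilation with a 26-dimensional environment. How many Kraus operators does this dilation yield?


Tracing out the environment in an orthonormal basis {|i>_E} gives Kraus operators K_i = <i|_E U |0>_E.
Number of Kraus operators = dim(H_env) = d_env
= 26

26


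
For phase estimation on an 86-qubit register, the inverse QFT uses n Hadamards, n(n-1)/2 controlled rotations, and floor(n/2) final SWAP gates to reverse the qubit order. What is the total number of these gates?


Hadamard gates: 86
Controlled rotations: n*(n-1)/2 = 86*85/2 = 3655
SWAP gates: floor(n/2) = floor(86/2) = 43
Total = 86 + 3655 + 43
= 3784

3784


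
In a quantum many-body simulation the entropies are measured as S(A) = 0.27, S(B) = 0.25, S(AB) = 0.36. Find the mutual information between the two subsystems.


I(A:B) = S(A) + S(B) - S(AB)
= 0.27 + 0.25 - 0.36
= 0.1600

0.1600


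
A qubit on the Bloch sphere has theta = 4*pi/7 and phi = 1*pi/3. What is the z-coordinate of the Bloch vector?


theta = 1.7952, phi = 1.0472
r_z = cos(theta) = -0.2225

-0.2225


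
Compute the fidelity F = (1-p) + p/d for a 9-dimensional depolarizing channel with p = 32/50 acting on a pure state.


F = (1-p) + p/d
= (1 - 0.6400) + 0.6400/9
= 0.3600 + 0.0711
= 0.4311

0.4311


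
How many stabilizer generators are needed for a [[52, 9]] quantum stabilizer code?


For an [[n,k]] stabilizer code:
Number of stabilizer generators = n - k
= 52 - 9
= 43

43


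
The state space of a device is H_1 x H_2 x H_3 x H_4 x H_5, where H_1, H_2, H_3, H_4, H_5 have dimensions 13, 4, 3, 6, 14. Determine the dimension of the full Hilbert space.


dim(H_1 x H_2 x H_3 x H_4 x H_5) = 13 * 4 * 3 * 6 * 14
= 52 * 3 * 6 * 14
= 156 * 6 * 14
= 936 * 14
= 13104

13104


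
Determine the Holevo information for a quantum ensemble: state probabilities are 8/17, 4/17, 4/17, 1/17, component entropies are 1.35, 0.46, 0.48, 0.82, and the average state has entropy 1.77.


chi = S(rho) - sum_i p_i * S(rho_i)
Weighted entropy = 8/17 * 1.35 + 4/17 * 0.46 + 4/17 * 0.48 + 1/17 * 0.82
= 0.9047
chi = 1.77 - 0.9047
= 0.8653

0.8653


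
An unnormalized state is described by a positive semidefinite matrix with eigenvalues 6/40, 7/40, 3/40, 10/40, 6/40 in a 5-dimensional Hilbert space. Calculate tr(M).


tr(M) = sum of eigenvalues
= 6/40 + 7/40 + 3/40 + 10/40 + 6/40
= 32/40
= 0.8000

0.8000


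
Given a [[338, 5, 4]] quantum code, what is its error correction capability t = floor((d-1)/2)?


Code parameters: [[338, 5, 4]], distance d = 4.
Number of correctable errors = floor((d-1)/2)
= floor((4 - 1)/2)
= floor(3/2)
= 1

1


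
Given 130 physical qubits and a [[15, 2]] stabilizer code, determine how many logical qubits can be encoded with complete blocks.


Each code block uses 15 physical qubits for 2 logical qubit(s).
Number of complete blocks = floor(130 / 15) = 8
Logical qubits = 8 * 2
= 16

16


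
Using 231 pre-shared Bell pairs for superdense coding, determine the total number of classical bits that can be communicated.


Superdense coding allows 2 classical bits per shared entangled pair.
231 pair(s) -> 2 * 231 = 462 classical bits

462


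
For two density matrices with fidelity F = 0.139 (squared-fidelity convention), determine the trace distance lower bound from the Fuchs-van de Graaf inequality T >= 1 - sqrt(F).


Fuchs-van de Graaf (squared-fidelity convention): 1 - sqrt(F) <= T <= sqrt(1 - F).
Lower bound: T >= 1 - sqrt(F)
sqrt(F) = sqrt(0.139) = 0.3728
T >= 1 - 0.3728
T >= 0.6272

0.6272
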